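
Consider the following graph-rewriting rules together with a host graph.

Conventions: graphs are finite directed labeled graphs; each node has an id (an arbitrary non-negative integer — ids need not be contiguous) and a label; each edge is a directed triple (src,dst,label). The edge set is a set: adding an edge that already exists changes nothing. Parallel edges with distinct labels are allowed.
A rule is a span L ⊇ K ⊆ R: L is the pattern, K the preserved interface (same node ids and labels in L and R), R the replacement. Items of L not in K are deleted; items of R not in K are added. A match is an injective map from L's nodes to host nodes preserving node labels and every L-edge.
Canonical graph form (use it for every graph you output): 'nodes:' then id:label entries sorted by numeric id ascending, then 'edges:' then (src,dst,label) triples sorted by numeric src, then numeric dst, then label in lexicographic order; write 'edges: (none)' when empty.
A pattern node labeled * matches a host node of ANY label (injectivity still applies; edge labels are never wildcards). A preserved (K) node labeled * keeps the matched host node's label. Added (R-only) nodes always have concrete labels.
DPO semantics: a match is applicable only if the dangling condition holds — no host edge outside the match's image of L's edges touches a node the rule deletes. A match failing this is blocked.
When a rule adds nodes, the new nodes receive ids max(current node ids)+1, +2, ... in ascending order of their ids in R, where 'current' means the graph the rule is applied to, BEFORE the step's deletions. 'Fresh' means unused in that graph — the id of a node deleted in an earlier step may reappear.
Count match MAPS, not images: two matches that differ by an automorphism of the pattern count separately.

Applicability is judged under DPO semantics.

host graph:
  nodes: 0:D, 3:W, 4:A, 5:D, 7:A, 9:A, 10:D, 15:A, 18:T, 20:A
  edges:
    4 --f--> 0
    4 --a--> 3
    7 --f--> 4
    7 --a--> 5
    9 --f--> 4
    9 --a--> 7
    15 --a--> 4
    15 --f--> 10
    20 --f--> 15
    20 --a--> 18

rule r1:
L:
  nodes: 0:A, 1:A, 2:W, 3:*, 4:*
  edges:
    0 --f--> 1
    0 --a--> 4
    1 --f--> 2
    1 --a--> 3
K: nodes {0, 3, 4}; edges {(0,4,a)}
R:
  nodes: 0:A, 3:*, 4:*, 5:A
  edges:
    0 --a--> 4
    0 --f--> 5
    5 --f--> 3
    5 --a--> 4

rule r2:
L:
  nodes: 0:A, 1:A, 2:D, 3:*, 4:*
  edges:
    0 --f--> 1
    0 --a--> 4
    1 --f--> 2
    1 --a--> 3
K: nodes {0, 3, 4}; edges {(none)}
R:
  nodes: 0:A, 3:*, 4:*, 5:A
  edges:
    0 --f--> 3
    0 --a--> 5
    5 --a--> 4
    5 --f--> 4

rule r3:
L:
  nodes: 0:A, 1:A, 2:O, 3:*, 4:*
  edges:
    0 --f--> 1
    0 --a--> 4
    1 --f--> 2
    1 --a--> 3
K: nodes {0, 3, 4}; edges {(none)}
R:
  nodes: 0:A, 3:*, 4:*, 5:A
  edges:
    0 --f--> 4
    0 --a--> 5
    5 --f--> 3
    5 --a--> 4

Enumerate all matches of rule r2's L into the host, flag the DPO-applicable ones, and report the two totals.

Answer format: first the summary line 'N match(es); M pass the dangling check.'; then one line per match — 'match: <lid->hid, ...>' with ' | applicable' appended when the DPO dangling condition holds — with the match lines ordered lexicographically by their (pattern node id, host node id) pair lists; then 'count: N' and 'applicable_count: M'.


3 match(es); 1 pass the dangling check.
match: 0->7, 1->4, 2->0, 3->3, 4->5
match: 0->9, 1->4, 2->0, 3->3, 4->7
match: 0->20, 1->15, 2->10, 3->4, 4->18 | applicable
count: 3
applicable_count: 1


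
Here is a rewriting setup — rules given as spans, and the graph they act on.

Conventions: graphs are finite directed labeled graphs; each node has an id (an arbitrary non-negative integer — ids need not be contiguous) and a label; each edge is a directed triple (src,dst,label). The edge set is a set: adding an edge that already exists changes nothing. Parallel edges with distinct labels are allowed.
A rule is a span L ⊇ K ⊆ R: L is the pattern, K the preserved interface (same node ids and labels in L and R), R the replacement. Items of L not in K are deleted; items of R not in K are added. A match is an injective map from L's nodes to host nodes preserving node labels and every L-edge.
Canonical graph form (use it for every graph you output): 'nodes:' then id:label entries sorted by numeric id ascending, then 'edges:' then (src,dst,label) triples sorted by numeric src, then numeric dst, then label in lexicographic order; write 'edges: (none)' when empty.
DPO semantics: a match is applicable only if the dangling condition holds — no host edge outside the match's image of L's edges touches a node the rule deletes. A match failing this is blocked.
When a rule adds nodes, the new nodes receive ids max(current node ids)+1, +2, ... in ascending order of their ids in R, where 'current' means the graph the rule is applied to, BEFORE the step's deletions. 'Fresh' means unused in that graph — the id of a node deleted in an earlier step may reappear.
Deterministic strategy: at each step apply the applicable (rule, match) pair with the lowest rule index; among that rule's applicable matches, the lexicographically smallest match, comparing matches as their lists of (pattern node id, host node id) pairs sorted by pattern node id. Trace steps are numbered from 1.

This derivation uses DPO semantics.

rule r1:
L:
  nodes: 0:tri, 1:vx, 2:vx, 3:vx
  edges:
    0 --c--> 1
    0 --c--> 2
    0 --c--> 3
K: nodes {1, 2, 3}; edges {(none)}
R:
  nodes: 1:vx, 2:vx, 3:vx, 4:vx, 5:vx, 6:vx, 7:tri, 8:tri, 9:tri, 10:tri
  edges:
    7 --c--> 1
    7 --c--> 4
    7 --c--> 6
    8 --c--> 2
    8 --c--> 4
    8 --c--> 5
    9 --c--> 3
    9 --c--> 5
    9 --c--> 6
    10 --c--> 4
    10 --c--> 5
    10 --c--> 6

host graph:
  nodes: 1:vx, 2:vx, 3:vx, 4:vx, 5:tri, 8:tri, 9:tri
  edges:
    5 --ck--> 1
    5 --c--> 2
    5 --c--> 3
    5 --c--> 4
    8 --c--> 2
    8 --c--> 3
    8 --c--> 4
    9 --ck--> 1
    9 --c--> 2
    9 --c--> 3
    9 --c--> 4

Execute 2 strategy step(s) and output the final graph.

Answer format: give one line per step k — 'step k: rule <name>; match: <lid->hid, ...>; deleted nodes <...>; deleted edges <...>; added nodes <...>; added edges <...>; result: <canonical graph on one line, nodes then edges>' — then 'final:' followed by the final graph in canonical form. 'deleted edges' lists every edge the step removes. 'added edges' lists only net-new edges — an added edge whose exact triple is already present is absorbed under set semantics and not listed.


step 1: rule r1; match: 0->8, 1->2, 2->3, 3->4; deleted nodes 8; deleted edges (8,2,c); (8,3,c); (8,4,c); added nodes 10, 11, 12, 13, 14, 15, 16; added edges (13,2,c); (13,10,c); (13,12,c); (14,3,c); (14,10,c); (14,11,c); (15,4,c); (15,11,c); (15,12,c); (16,10,c); (16,11,c); (16,12,c); result: nodes: 1:vx, 2:vx, 3:vx, 4:vx, 5:tri, 9:tri, 10:vx, 11:vx, 12:vx, 13:tri, 14:tri, 15:tri, 16:tri edges: (5,1,ck); (5,2,c); (5,3,c); (5,4,c); (9,1,ck); (9,2,c); (9,3,c); (9,4,c); (13,2,c); (13,10,c); (13,12,c); (14,3,c); (14,10,c); (14,11,c); (15,4,c); (15,11,c); (15,12,c); (16,10,c); (16,11,c); (16,12,c)
step 2: rule r1; match: 0->13, 1->2, 2->10, 3->12; deleted nodes 13; deleted edges (13,2,c); (13,10,c); (13,12,c); added nodes 17, 18, 19, 20, 21, 22, 23; added edges (20,2,c); (20,17,c); (20,19,c); (21,10,c); (21,17,c); (21,18,c); (22,12,c); (22,18,c); (22,19,c); (23,17,c); (23,18,c); (23,19,c); result: nodes: 1:vx, 2:vx, 3:vx, 4:vx, 5:tri, 9:tri, 10:vx, 11:vx, 12:vx, 14:tri, 15:tri, 16:tri, 17:vx, 18:vx, 19:vx, 20:tri, 21:tri, 22:tri, 23:tri edges: (5,1,ck); (5,2,c); (5,3,c); (5,4,c); (9,1,ck); (9,2,c); (9,3,c); (9,4,c); (14,3,c); (14,10,c); (14,11,c); (15,4,c); (15,11,c); (15,12,c); (16,10,c); (16,11,c); (16,12,c); (20,2,c); (20,17,c); (20,19,c); (21,10,c); (21,17,c); (21,18,c); (22,12,c); (22,18,c); (22,19,c); (23,17,c); (23,18,c); (23,19,c)
final:
nodes: 1:vx, 2:vx, 3:vx, 4:vx, 5:tri, 9:tri, 10:vx, 11:vx, 12:vx, 14:tri, 15:tri, 16:tri, 17:vx, 18:vx, 19:vx, 20:tri, 21:tri, 22:tri, 23:tri
edges: (5,1,ck); (5,2,c); (5,3,c); (5,4,c); (9,1,ck); (9,2,c); (9,3,c); (9,4,c); (14,3,c); (14,10,c); (14,11,c); (15,4,c); (15,11,c); (15,12,c); (16,10,c); (16,11,c); (16,12,c); (20,2,c); (20,17,c); (20,19,c); (21,10,c); (21,17,c); (21,18,c); (22,12,c); (22,18,c); (22,19,c); (23,17,c); (23,18,c); (23,19,c)


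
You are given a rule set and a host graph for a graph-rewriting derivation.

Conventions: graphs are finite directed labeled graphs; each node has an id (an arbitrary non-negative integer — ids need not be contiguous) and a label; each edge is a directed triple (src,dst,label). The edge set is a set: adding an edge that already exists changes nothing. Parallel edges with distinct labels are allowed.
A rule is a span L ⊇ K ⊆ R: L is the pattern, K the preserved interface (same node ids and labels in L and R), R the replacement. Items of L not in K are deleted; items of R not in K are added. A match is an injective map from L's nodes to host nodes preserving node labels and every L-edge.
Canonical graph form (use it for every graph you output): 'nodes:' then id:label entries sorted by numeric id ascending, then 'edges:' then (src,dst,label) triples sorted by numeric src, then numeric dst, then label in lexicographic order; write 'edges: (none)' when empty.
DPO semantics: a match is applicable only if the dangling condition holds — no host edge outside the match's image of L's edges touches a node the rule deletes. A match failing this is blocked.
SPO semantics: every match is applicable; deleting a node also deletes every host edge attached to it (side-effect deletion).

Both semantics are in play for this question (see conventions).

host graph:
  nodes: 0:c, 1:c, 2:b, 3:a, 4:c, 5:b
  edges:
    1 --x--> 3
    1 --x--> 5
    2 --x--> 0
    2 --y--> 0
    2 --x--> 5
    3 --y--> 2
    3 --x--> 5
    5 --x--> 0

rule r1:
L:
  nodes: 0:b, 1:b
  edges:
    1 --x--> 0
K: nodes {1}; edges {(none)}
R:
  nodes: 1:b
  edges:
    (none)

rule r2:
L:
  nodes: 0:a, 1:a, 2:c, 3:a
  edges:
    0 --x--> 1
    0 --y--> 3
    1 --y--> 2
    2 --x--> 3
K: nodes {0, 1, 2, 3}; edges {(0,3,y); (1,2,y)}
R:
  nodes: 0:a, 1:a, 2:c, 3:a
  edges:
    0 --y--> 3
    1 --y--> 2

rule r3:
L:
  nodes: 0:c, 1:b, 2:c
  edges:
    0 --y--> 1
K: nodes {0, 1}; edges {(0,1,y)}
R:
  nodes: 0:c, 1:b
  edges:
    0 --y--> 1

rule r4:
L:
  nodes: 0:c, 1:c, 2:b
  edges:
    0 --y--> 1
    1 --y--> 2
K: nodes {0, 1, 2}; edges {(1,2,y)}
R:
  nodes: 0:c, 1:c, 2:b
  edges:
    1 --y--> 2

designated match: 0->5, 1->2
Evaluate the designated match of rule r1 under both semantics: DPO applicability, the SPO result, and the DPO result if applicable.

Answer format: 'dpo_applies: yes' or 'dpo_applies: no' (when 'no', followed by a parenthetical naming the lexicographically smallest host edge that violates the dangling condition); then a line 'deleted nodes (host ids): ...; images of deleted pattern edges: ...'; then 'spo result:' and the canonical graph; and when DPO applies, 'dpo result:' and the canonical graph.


dpo_applies: no
(the rule deletes node 5, which keeps host edge (1,5,x) outside the match image — the dangling condition fails, DPO blocks; SPO proceeds and side-deletes such edges)
deleted nodes (host ids): 5; images of deleted pattern edges: (2,5,x)
spo result:
nodes: 0:c, 1:c, 2:b, 3:a, 4:c
edges: (1,3,x); (2,0,x); (2,0,y); (3,2,y)


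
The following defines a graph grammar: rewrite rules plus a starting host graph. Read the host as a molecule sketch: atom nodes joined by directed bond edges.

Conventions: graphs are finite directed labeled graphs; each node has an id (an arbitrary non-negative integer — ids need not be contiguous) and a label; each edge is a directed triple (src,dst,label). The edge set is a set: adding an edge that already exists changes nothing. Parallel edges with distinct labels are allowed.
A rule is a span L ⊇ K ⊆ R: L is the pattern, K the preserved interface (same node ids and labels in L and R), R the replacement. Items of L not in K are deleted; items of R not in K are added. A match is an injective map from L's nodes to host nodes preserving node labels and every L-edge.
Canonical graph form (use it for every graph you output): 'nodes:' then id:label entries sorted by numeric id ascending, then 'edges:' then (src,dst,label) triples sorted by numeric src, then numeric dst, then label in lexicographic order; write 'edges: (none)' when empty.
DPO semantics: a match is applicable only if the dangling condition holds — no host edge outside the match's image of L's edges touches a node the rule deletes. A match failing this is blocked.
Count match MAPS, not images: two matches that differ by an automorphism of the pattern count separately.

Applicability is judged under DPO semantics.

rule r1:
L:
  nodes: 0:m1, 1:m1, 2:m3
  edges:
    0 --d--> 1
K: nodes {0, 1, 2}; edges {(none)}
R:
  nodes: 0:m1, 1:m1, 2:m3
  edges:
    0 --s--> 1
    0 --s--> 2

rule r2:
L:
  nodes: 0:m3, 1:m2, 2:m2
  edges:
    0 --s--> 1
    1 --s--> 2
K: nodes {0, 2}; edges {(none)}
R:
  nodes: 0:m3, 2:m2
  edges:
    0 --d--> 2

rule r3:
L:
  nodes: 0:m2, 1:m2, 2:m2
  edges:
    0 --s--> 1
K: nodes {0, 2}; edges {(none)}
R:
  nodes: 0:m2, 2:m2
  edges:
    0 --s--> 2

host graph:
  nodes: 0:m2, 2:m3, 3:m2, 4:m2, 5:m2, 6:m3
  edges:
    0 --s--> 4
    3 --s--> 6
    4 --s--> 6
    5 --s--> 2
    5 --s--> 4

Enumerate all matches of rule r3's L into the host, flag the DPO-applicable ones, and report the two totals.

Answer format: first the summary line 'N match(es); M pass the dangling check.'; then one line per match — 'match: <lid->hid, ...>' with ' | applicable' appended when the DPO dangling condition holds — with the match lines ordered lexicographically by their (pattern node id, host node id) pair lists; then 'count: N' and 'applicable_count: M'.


4 match(es); 0 pass the dangling check.
match: 0->0, 1->4, 2->3
match: 0->0, 1->4, 2->5
match: 0->5, 1->4, 2->0
match: 0->5, 1->4, 2->3
count: 4
applicable_count: 0


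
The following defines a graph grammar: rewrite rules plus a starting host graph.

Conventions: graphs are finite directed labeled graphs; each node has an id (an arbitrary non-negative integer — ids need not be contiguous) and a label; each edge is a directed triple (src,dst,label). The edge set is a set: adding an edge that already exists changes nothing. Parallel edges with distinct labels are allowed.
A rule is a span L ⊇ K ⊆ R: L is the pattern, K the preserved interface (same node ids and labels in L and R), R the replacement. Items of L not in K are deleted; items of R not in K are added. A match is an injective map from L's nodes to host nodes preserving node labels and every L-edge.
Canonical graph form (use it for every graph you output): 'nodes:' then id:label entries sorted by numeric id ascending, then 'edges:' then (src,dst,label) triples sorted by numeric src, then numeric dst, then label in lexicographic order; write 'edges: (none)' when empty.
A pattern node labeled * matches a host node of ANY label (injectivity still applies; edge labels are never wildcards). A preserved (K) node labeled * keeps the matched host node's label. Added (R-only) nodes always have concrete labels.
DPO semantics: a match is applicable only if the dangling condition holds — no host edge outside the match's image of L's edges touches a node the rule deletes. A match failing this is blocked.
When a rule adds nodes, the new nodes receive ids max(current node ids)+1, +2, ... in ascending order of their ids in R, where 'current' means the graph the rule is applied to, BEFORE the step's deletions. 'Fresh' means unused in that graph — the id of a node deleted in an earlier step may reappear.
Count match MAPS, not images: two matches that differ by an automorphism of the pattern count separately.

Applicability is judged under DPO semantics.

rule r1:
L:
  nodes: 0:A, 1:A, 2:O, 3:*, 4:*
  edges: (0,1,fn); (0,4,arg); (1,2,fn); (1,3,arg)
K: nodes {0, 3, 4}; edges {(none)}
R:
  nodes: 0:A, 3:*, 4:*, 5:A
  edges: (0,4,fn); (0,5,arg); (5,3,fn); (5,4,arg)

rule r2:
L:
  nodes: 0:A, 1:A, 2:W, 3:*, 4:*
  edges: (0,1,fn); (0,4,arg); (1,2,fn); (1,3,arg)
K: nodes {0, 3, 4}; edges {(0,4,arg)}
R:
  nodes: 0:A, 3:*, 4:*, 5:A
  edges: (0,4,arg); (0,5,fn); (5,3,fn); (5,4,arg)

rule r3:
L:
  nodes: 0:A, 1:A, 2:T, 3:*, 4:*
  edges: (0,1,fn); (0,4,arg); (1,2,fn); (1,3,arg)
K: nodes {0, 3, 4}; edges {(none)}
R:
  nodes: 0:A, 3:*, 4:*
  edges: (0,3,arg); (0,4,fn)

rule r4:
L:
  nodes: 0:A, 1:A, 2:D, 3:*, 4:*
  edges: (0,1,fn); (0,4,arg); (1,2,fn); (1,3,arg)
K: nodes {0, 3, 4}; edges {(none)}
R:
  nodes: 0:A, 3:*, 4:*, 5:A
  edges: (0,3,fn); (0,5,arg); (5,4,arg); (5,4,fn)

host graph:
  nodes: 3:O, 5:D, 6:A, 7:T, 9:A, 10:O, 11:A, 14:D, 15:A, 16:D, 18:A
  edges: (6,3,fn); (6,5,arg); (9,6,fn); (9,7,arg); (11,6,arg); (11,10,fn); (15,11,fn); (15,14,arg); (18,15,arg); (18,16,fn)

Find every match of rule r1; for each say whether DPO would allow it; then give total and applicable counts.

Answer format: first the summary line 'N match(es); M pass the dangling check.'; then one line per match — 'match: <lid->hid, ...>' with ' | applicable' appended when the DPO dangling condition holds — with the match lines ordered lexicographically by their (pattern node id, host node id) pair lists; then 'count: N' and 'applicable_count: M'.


2 match(es); 1 pass the dangling check.
match: 0->9, 1->6, 2->3, 3->5, 4->7
match: 0->15, 1->11, 2->10, 3->6, 4->14 | applicable
count: 2
applicable_count: 1


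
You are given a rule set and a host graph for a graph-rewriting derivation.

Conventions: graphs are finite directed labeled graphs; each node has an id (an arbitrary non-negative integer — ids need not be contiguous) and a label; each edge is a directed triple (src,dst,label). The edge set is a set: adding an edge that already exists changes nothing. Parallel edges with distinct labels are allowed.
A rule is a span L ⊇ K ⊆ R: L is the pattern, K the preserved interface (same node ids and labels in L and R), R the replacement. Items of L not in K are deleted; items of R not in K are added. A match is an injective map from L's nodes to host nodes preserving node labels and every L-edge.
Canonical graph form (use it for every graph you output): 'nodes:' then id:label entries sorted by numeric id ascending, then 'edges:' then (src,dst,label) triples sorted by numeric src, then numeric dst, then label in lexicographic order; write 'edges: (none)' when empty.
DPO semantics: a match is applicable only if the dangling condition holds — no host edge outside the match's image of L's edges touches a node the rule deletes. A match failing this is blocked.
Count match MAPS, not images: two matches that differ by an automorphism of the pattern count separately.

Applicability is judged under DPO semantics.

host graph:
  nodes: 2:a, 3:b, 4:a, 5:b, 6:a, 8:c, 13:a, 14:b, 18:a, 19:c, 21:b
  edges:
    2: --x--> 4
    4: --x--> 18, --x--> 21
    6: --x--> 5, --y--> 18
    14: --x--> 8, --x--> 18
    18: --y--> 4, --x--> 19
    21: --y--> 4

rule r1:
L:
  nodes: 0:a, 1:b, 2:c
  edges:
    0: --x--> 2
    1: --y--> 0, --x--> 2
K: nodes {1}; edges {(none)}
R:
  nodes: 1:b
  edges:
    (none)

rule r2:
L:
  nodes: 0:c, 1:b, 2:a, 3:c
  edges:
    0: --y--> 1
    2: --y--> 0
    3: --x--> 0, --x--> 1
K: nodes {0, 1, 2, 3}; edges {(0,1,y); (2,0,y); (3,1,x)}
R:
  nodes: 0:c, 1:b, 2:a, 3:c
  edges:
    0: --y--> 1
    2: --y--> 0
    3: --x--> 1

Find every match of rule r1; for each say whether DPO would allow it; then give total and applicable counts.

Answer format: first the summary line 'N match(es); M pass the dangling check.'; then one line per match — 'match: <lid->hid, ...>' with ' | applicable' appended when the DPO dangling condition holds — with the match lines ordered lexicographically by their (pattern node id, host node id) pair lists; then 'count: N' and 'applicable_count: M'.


0 match(es); 0 pass the dangling check.
count: 0
applicable_count: 0


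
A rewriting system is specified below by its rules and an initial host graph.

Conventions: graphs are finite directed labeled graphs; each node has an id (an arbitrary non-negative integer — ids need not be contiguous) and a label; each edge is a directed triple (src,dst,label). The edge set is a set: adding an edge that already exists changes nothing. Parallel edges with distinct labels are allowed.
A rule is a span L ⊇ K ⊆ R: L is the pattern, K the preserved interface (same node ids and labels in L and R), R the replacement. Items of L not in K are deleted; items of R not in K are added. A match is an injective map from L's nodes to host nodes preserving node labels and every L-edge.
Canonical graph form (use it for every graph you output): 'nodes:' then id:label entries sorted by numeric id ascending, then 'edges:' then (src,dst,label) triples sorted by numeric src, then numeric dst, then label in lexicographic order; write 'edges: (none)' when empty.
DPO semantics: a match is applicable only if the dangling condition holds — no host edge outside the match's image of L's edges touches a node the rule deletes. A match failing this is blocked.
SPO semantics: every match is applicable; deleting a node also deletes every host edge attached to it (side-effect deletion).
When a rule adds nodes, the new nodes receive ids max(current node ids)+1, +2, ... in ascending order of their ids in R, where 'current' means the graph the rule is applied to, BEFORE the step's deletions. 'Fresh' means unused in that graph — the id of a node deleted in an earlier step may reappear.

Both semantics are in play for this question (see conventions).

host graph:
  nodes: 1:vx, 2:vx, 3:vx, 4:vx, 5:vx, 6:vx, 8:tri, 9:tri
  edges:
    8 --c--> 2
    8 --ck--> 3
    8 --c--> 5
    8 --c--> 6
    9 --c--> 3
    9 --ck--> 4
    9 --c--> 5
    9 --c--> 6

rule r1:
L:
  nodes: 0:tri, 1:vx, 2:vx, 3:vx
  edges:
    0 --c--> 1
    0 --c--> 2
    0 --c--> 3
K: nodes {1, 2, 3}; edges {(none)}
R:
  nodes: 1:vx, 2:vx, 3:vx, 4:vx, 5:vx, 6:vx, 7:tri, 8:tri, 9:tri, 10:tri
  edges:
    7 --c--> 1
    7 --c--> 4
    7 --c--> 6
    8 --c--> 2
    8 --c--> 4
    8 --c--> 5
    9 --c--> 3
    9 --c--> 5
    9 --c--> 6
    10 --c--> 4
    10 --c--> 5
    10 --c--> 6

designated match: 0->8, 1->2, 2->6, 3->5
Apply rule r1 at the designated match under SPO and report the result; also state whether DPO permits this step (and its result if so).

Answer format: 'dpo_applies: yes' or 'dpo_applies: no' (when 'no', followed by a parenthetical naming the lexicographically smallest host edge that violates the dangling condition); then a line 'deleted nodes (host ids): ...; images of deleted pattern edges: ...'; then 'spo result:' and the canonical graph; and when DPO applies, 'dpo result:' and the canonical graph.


dpo_applies: no
(the rule deletes node 8, which keeps host edge (8,3,ck) outside the match image — the dangling condition fails, DPO blocks; SPO proceeds and side-deletes such edges)
deleted nodes (host ids): 8; images of deleted pattern edges: (8,2,c); (8,5,c); (8,6,c)
spo result:
nodes: 1:vx, 2:vx, 3:vx, 4:vx, 5:vx, 6:vx, 9:tri, 10:vx, 11:vx, 12:vx, 13:tri, 14:tri, 15:tri, 16:tri
edges: (9,3,c); (9,4,ck); (9,5,c); (9,6,c); (13,2,c); (13,10,c); (13,12,c); (14,6,c); (14,10,c); (14,11,c); (15,5,c); (15,11,c); (15,12,c); (16,10,c); (16,11,c); (16,12,c)


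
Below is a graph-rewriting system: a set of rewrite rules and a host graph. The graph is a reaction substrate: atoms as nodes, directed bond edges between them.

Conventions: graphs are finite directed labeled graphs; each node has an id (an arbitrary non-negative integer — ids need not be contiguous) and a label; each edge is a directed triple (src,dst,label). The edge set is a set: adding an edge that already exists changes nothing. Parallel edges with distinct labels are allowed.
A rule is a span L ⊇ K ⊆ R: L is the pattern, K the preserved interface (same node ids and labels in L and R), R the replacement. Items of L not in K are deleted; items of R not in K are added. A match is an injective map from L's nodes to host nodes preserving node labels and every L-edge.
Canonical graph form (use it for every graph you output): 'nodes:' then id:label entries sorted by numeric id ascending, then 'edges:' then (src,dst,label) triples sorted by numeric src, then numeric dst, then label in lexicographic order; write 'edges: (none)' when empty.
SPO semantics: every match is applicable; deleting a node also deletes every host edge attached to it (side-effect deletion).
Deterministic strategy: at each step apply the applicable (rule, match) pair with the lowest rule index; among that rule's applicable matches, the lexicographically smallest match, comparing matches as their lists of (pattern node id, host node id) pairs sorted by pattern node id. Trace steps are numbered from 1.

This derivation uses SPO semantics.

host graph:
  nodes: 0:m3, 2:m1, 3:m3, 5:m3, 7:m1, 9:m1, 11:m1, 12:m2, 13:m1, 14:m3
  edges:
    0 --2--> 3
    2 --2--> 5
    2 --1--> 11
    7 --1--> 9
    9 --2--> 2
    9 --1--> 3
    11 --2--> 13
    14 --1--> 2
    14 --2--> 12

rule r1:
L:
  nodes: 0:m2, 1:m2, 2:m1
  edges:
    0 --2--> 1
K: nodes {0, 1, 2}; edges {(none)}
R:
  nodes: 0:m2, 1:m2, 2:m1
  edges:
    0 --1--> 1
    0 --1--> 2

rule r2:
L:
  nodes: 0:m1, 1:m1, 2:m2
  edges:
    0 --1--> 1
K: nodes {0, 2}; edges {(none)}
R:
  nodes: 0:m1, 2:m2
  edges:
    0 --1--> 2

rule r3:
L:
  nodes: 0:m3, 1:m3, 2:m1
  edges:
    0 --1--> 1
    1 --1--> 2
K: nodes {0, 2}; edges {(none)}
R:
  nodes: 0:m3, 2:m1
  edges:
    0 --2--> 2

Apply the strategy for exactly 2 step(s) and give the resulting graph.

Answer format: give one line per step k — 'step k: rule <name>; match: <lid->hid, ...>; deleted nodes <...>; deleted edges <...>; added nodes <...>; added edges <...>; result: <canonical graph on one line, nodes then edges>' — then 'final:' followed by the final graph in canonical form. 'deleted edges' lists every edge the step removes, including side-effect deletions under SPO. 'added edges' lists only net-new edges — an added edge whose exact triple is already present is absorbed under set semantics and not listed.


step 1: rule r2; match: 0->2, 1->11, 2->12; deleted nodes 11; deleted edges (2,11,1); (11,13,2); added nodes (none); added edges (2,12,1); result: nodes: 0:m3, 2:m1, 3:m3, 5:m3, 7:m1, 9:m1, 12:m2, 13:m1, 14:m3 edges: (0,3,2); (2,5,2); (2,12,1); (7,9,1); (9,2,2); (9,3,1); (14,2,1); (14,12,2)
step 2: rule r2; match: 0->7, 1->9, 2->12; deleted nodes 9; deleted edges (7,9,1); (9,2,2); (9,3,1); added nodes (none); added edges (7,12,1); result: nodes: 0:m3, 2:m1, 3:m3, 5:m3, 7:m1, 12:m2, 13:m1, 14:m3 edges: (0,3,2); (2,5,2); (2,12,1); (7,12,1); (14,2,1); (14,12,2)
final:
nodes: 0:m3, 2:m1, 3:m3, 5:m3, 7:m1, 12:m2, 13:m1, 14:m3
edges: (0,3,2); (2,5,2); (2,12,1); (7,12,1); (14,2,1); (14,12,2)


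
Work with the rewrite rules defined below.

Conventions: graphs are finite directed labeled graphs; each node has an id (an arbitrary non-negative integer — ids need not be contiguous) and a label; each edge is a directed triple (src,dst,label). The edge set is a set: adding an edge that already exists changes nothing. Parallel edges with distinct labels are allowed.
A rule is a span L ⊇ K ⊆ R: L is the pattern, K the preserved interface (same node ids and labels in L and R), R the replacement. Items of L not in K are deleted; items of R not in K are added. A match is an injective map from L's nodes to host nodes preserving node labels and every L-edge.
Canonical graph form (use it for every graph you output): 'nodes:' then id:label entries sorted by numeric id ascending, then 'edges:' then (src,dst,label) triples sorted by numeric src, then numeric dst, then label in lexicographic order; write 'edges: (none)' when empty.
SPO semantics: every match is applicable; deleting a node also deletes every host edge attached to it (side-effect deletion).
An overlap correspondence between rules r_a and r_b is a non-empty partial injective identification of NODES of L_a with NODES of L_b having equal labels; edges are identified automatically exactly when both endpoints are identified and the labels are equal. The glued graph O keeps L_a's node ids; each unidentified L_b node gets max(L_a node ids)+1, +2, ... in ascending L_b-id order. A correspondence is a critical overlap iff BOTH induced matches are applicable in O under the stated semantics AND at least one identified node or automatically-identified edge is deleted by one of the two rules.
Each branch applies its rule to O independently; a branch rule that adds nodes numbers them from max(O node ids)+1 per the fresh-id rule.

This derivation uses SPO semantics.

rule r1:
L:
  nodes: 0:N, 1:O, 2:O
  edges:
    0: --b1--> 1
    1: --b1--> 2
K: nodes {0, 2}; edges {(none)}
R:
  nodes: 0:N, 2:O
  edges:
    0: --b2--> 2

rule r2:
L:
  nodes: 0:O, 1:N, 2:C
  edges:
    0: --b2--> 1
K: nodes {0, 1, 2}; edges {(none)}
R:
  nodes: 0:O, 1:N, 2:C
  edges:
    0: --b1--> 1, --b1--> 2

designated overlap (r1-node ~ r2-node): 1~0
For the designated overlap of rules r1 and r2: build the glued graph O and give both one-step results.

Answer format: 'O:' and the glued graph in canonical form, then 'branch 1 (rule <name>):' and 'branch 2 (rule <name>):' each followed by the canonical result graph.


O:
nodes: 0:N, 1:O, 2:O, 3:N, 4:C
edges: (0,1,b1); (1,2,b1); (1,3,b2)
branch 1 (rule r1):
nodes: 0:N, 2:O, 3:N, 4:C
edges: (0,2,b2)
branch 2 (rule r2):
nodes: 0:N, 1:O, 2:O, 3:N, 4:C
edges: (0,1,b1); (1,2,b1); (1,3,b1); (1,4,b1)


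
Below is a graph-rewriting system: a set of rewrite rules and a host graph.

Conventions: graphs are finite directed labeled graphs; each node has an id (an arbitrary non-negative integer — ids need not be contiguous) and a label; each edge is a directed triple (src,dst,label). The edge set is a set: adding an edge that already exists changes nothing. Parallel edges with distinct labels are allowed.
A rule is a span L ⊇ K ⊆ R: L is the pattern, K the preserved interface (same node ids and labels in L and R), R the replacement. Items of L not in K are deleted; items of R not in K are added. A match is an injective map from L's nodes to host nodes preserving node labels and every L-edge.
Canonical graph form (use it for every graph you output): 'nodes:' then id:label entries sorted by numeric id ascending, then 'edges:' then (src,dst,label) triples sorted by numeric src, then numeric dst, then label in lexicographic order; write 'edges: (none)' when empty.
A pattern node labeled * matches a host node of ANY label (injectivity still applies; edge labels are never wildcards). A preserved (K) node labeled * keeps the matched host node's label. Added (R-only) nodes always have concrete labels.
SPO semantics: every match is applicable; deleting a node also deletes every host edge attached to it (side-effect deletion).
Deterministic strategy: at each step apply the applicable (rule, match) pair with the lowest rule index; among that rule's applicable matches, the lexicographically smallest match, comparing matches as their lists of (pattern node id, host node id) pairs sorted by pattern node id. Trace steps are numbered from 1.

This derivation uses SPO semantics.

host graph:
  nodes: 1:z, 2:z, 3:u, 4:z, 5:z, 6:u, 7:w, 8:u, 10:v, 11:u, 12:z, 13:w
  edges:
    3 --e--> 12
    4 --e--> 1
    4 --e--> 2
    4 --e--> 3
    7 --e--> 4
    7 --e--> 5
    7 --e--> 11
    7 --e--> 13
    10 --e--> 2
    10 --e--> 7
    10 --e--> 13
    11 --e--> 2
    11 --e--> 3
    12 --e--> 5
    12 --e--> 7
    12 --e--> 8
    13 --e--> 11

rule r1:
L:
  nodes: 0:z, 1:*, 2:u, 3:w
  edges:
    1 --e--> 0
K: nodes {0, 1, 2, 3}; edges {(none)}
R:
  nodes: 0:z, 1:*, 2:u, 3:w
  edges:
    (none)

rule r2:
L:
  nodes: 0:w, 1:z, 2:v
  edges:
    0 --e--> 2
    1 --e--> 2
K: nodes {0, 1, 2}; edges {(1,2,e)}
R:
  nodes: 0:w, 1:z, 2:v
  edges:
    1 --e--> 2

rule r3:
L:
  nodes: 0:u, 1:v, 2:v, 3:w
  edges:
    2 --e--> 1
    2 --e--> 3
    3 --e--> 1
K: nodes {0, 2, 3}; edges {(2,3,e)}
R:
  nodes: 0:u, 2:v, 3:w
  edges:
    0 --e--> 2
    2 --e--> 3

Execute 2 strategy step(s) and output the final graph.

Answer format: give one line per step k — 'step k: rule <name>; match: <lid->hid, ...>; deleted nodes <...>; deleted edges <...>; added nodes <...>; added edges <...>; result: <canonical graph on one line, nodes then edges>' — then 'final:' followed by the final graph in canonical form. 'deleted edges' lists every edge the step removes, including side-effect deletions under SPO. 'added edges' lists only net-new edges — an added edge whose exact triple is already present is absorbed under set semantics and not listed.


step 1: rule r1; match: 0->1, 1->4, 2->3, 3->7; deleted nodes (none); deleted edges (4,1,e); added nodes (none); added edges (none); result: nodes: 1:z, 2:z, 3:u, 4:z, 5:z, 6:u, 7:w, 8:u, 10:v, 11:u, 12:z, 13:w edges: (3,12,e); (4,2,e); (4,3,e); (7,4,e); (7,5,e); (7,11,e); (7,13,e); (10,2,e); (10,7,e); (10,13,e); (11,2,e); (11,3,e); (12,5,e); (12,7,e); (12,8,e); (13,11,e)
step 2: rule r1; match: 0->2, 1->4, 2->3, 3->7; deleted nodes (none); deleted edges (4,2,e); added nodes (none); added edges (none); result: nodes: 1:z, 2:z, 3:u, 4:z, 5:z, 6:u, 7:w, 8:u, 10:v, 11:u, 12:z, 13:w edges: (3,12,e); (4,3,e); (7,4,e); (7,5,e); (7,11,e); (7,13,e); (10,2,e); (10,7,e); (10,13,e); (11,2,e); (11,3,e); (12,5,e); (12,7,e); (12,8,e); (13,11,e)
final:
nodes: 1:z, 2:z, 3:u, 4:z, 5:z, 6:u, 7:w, 8:u, 10:v, 11:u, 12:z, 13:w
edges: (3,12,e); (4,3,e); (7,4,e); (7,5,e); (7,11,e); (7,13,e); (10,2,e); (10,7,e); (10,13,e); (11,2,e); (11,3,e); (12,5,e); (12,7,e); (12,8,e); (13,11,e)


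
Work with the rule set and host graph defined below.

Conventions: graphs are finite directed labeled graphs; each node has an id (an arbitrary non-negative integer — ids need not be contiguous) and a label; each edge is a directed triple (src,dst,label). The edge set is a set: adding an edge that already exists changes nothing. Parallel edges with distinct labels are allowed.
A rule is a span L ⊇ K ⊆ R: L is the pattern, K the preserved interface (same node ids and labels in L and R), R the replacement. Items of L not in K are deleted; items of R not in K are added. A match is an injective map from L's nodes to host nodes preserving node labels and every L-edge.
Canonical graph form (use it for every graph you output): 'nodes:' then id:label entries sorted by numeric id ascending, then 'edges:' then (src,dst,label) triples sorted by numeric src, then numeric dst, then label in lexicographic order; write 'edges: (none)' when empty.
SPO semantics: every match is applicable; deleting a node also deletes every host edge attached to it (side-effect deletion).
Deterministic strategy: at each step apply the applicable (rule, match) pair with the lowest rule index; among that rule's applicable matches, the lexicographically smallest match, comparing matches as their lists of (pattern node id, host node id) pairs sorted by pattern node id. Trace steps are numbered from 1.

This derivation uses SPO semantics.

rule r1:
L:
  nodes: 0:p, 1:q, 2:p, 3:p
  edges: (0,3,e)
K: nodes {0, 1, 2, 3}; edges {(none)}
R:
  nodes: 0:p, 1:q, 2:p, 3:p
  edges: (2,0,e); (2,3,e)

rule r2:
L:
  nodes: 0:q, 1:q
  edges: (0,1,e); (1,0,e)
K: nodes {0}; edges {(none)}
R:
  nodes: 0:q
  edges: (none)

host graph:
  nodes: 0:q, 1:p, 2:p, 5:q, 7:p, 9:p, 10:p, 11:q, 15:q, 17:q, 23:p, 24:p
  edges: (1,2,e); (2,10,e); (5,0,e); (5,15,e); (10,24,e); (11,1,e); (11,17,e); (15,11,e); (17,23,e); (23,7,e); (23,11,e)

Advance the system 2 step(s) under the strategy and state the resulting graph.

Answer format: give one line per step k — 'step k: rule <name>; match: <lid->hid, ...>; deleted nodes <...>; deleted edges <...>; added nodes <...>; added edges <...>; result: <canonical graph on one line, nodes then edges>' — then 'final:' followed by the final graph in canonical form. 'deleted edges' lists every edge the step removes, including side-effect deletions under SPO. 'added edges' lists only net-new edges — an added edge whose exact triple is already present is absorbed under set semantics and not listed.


step 1: rule r1; match: 0->1, 1->0, 2->7, 3->2; deleted nodes (none); deleted edges (1,2,e); added nodes (none); added edges (7,1,e); (7,2,e); result: nodes: 0:q, 1:p, 2:p, 5:q, 7:p, 9:p, 10:p, 11:q, 15:q, 17:q, 23:p, 24:p edges: (2,10,e); (5,0,e); (5,15,e); (7,1,e); (7,2,e); (10,24,e); (11,1,e); (11,17,e); (15,11,e); (17,23,e); (23,7,e); (23,11,e)
step 2: rule r1; match: 0->2, 1->0, 2->1, 3->10; deleted nodes (none); deleted edges (2,10,e); added nodes (none); added edges (1,2,e); (1,10,e); result: nodes: 0:q, 1:p, 2:p, 5:q, 7:p, 9:p, 10:p, 11:q, 15:q, 17:q, 23:p, 24:p edges: (1,2,e); (1,10,e); (5,0,e); (5,15,e); (7,1,e); (7,2,e); (10,24,e); (11,1,e); (11,17,e); (15,11,e); (17,23,e); (23,7,e); (23,11,e)
final:
nodes: 0:q, 1:p, 2:p, 5:q, 7:p, 9:p, 10:p, 11:q, 15:q, 17:q, 23:p, 24:p
edges: (1,2,e); (1,10,e); (5,0,e); (5,15,e); (7,1,e); (7,2,e); (10,24,e); (11,1,e); (11,17,e); (15,11,e); (17,23,e); (23,7,e); (23,11,e)


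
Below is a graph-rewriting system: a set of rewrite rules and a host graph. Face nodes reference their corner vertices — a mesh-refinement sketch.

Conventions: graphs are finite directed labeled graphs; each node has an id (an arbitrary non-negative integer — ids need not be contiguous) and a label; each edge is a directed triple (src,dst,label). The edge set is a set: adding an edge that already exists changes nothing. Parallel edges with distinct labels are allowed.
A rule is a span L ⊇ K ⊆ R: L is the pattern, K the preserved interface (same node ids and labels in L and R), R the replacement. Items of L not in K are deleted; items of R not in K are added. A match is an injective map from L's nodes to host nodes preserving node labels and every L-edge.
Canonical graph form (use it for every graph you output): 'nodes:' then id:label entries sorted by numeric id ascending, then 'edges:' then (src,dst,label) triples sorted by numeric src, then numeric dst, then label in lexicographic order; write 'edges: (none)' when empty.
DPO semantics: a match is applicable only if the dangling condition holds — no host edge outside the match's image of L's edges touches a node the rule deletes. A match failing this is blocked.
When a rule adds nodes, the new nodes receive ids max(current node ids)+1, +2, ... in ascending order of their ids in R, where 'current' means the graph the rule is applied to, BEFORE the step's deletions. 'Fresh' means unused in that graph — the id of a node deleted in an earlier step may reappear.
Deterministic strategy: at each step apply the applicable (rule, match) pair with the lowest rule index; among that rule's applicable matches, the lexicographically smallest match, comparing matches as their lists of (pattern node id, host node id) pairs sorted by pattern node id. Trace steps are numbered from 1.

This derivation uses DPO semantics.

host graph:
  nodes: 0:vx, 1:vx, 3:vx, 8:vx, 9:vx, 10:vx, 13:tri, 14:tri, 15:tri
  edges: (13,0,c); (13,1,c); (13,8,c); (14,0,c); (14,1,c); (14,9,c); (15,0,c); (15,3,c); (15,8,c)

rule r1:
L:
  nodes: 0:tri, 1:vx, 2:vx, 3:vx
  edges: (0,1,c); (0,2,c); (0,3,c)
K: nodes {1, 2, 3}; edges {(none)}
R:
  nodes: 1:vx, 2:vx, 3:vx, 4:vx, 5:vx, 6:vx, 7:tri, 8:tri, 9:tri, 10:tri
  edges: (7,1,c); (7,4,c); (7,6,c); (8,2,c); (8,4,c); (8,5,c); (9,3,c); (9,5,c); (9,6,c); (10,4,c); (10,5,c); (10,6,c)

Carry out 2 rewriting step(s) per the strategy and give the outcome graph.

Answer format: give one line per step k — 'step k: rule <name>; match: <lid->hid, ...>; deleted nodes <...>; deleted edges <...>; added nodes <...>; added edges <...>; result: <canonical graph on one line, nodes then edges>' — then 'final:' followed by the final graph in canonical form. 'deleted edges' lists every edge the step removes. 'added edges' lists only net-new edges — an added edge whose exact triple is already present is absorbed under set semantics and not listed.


step 1: rule r1; match: 0->13, 1->0, 2->1, 3->8; deleted nodes 13; deleted edges (13,0,c); (13,1,c); (13,8,c); added nodes 16, 17, 18, 19, 20, 21, 22; added edges (19,0,c); (19,16,c); (19,18,c); (20,1,c); (20,16,c); (20,17,c); (21,8,c); (21,17,c); (21,18,c); (22,16,c); (22,17,c); (22,18,c); result: nodes: 0:vx, 1:vx, 3:vx, 8:vx, 9:vx, 10:vx, 14:tri, 15:tri, 16:vx, 17:vx, 18:vx, 19:tri, 20:tri, 21:tri, 22:tri edges: (14,0,c); (14,1,c); (14,9,c); (15,0,c); (15,3,c); (15,8,c); (19,0,c); (19,16,c); (19,18,c); (20,1,c); (20,16,c); (20,17,c); (21,8,c); (21,17,c); (21,18,c); (22,16,c); (22,17,c); (22,18,c)
step 2: rule r1; match: 0->14, 1->0, 2->1, 3->9; deleted nodes 14; deleted edges (14,0,c); (14,1,c); (14,9,c); added nodes 23, 24, 25, 26, 27, 28, 29; added edges (26,0,c); (26,23,c); (26,25,c); (27,1,c); (27,23,c); (27,24,c); (28,9,c); (28,24,c); (28,25,c); (29,23,c); (29,24,c); (29,25,c); result: nodes: 0:vx, 1:vx, 3:vx, 8:vx, 9:vx, 10:vx, 15:tri, 16:vx, 17:vx, 18:vx, 19:tri, 20:tri, 21:tri, 22:tri, 23:vx, 24:vx, 25:vx, 26:tri, 27:tri, 28:tri, 29:tri edges: (15,0,c); (15,3,c); (15,8,c); (19,0,c); (19,16,c); (19,18,c); (20,1,c); (20,16,c); (20,17,c); (21,8,c); (21,17,c); (21,18,c); (22,16,c); (22,17,c); (22,18,c); (26,0,c); (26,23,c); (26,25,c); (27,1,c); (27,23,c); (27,24,c); (28,9,c); (28,24,c); (28,25,c); (29,23,c); (29,24,c); (29,25,c)
final:
nodes: 0:vx, 1:vx, 3:vx, 8:vx, 9:vx, 10:vx, 15:tri, 16:vx, 17:vx, 18:vx, 19:tri, 20:tri, 21:tri, 22:tri, 23:vx, 24:vx, 25:vx, 26:tri, 27:tri, 28:tri, 29:tri
edges: (15,0,c); (15,3,c); (15,8,c); (19,0,c); (19,16,c); (19,18,c); (20,1,c); (20,16,c); (20,17,c); (21,8,c); (21,17,c); (21,18,c); (22,16,c); (22,17,c); (22,18,c); (26,0,c); (26,23,c); (26,25,c); (27,1,c); (27,23,c); (27,24,c); (28,9,c); (28,24,c); (28,25,c); (29,23,c); (29,24,c); (29,25,c)
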